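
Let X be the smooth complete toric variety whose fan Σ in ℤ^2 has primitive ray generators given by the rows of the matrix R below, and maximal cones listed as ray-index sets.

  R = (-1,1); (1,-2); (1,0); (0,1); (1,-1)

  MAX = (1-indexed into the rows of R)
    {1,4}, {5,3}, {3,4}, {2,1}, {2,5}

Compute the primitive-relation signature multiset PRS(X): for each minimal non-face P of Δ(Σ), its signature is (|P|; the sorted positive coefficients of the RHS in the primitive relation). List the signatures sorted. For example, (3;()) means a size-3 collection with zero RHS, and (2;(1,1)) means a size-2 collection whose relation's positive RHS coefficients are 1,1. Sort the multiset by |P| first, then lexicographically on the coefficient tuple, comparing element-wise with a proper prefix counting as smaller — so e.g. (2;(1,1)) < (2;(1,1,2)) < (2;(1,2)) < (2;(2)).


|primitive collections| = 5. Relations:

  • {1,5}:  v_{1} + v_{5} = 0  ⇒ sig = (2;())
  • {1,3}:  v_{1} + v_{3} = v_{4}  ⇒ sig = (2;(1))
  • {2,4}:  v_{2} + v_{4} = v_{5}  ⇒ sig = (2;(1))
  • {4,5}:  v_{4} + v_{5} = v_{3}  ⇒ sig = (2;(1))
  • {2,3}:  v_{2} + v_{3} = 2·v_{5}  ⇒ sig = (2;(2))

Hence PRS(X_Σ) =
{ (2;()),  (2;(1)) ×3,  (2;(2)) }


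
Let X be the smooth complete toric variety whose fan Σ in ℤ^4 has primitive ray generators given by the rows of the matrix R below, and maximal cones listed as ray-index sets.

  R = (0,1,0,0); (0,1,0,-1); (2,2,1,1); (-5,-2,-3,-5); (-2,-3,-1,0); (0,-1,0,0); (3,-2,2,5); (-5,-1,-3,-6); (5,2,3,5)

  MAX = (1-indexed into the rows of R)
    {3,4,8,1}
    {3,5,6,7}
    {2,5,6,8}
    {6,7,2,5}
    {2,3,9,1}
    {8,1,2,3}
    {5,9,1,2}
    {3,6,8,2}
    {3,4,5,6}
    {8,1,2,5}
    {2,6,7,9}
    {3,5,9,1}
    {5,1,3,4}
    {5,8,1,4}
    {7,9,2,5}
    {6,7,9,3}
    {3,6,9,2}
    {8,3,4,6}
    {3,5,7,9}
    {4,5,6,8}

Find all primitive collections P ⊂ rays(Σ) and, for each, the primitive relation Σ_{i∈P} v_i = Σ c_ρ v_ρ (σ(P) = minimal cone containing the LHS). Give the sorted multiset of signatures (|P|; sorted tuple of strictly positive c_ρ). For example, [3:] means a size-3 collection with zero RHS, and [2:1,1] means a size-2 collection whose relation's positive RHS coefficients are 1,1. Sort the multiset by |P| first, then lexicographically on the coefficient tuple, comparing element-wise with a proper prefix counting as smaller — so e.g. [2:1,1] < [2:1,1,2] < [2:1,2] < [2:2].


|primitive collections| = 11. Relations:

  P = {1,6}:  v_{1} + v_{6} = 0 ; sig = [2:]
  P = {4,9}:  v_{4} + v_{9} = 0 ; sig = [2:]
  P = {2,4}:  v_{2} + v_{4} = v_{8} ; sig = [2:1]
  P = {8,9}:  v_{8} + v_{9} = v_{2} ; sig = [2:1]
  P = {1,7}:  v_{1} + v_{7} = v_{5} + v_{9} ; sig = [2:1,1]
  P = {4,7}:  v_{4} + v_{7} = v_{5} + v_{6} ; sig = [2:1,1]
  P = {7,8}:  v_{7} + v_{8} = v_{2} + v_{5} + v_{6} ; sig = [2:1,1,1]
  P = {2,3,5}:  v_{2} + v_{3} + v_{5} = 0 ; sig = [3:]
  P = {3,5,8}:  v_{3} + v_{5} + v_{8} = v_{4} ; sig = [3:1]
  P = {5,6,9}:  v_{5} + v_{6} + v_{9} = v_{7} ; sig = [3:1]
  P = {2,3,7}:  v_{2} + v_{3} + v_{7} = v_{6} + v_{9} ; sig = [3:1,1]

Signatures (|P|; sorted positive RHS coefficients), sorted:
{ [2:] ×2,  [2:1] ×2,  [2:1,1] ×2,  [2:1,1,1],  [3:],  [3:1] ×2,  [3:1,1] }


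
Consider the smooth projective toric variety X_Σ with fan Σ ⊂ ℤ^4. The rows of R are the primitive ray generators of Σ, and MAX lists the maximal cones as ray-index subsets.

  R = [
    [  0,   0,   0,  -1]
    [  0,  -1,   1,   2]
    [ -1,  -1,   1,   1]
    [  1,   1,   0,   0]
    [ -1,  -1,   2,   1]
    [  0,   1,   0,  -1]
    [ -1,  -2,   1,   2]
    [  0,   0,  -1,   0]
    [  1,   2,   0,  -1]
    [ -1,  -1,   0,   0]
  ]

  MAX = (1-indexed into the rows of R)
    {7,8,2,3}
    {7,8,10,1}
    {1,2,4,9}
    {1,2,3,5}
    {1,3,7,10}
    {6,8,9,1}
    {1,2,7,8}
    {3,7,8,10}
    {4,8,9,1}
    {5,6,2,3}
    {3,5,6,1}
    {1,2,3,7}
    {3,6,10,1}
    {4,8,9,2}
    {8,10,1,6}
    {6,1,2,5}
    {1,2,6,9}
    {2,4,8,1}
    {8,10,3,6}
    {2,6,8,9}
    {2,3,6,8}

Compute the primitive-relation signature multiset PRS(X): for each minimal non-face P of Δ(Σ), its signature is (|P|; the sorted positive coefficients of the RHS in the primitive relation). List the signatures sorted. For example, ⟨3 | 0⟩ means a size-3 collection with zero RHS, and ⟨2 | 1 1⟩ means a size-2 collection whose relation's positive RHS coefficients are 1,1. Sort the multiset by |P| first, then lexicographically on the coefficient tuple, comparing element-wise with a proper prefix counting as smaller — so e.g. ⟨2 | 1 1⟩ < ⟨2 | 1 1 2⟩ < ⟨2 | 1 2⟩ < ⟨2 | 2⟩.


18 minimal non-faces of Δ(Σ) (on 10 rays):

  • {4,10}:  v_{4} + v_{10} = 0 ; sig = ⟨2 | 0⟩
  • {2,10}:  v_{2} + v_{10} = v_{7} ; sig = ⟨2 | 1⟩
  • {4,6}:  v_{4} + v_{6} = v_{9} ; sig = ⟨2 | 1⟩
  • {4,7}:  v_{4} + v_{7} = v_{2} ; sig = ⟨2 | 1⟩
  • {5,8}:  v_{5} + v_{8} = v_{3} ; sig = ⟨2 | 1⟩
  • {6,7}:  v_{6} + v_{7} = v_{3} ; sig = ⟨2 | 1⟩
  • {9,10}:  v_{9} + v_{10} = v_{6} ; sig = ⟨2 | 1⟩
  • {3,4}:  v_{3} + v_{4} = v_{2} + v_{6} ; sig = ⟨2 | 1 1⟩
  • {7,9}:  v_{7} + v_{9} = v_{2} + v_{6} ; sig = ⟨2 | 1 1⟩
  • {5,7}:  v_{5} + v_{7} = v_{1} + v_{2} + 2·v_{3} ; sig = ⟨2 | 1 1 2⟩
  • {3,9}:  v_{3} + v_{9} = v_{2} + 2·v_{6} ; sig = ⟨2 | 1 2⟩
  • {5,10}:  v_{5} + v_{10} = v_{1} + 2·v_{3} ; sig = ⟨2 | 1 2⟩
  • {4,5}:  v_{4} + v_{5} = v_{1} + 2·v_{2} + 2·v_{6} ; sig = ⟨2 | 1 2 2⟩
  • {5,9}:  v_{5} + v_{9} = v_{1} + 2·v_{2} + 3·v_{6} ; sig = ⟨2 | 1 2 3⟩
  • {1,3,8}:  v_{1} + v_{3} + v_{8} = v_{10} ; sig = ⟨3 | 1⟩
  • {1,2,6,8}:  v_{1} + v_{2} + v_{6} + v_{8} = 0 ; sig = ⟨4 | 0⟩
  • {1,2,3,6}:  v_{1} + v_{2} + v_{3} + v_{6} = v_{5} ; sig = ⟨4 | 1⟩
  • {1,2,8,9}:  v_{1} + v_{2} + v_{8} + v_{9} = v_{4} ; sig = ⟨4 | 1⟩

so the primitive-relation signature multiset is
    ⟨2 | 0⟩
    ⟨2 | 1⟩
    ⟨2 | 1⟩
    ⟨2 | 1⟩
    ⟨2 | 1⟩
    ⟨2 | 1⟩
    ⟨2 | 1⟩
    ⟨2 | 1 1⟩
    ⟨2 | 1 1⟩
    ⟨2 | 1 1 2⟩
    ⟨2 | 1 2⟩
    ⟨2 | 1 2⟩
    ⟨2 | 1 2 2⟩
    ⟨2 | 1 2 3⟩
    ⟨3 | 1⟩
    ⟨4 | 0⟩
    ⟨4 | 1⟩
    ⟨4 | 1⟩


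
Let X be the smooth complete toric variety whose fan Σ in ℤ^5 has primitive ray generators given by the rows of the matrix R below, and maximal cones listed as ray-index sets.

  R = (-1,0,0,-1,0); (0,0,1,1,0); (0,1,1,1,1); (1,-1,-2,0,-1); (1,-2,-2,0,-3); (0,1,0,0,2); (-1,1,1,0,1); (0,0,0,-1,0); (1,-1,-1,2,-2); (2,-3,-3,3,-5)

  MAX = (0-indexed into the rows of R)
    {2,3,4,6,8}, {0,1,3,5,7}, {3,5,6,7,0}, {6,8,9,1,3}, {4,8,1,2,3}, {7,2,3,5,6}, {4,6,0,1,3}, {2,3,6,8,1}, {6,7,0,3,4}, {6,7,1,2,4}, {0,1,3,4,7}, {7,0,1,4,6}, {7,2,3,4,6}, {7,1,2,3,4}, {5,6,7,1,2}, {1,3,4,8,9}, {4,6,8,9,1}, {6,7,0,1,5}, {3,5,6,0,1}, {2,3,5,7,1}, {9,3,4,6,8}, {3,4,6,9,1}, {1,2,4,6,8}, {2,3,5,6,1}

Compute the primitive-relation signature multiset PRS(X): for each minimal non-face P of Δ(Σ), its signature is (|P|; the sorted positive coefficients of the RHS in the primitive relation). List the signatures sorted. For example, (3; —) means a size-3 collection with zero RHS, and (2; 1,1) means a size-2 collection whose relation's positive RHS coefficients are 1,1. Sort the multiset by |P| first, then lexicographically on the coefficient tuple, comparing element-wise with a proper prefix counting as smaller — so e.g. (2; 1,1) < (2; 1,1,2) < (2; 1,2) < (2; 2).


Primitive collections (12):

  P = {0,2}:  v_{0} + v_{2} = v_{6} ; sig = (2; 1)
  P = {4,5}:  v_{4} + v_{5} = v_{3} ; sig = (2; 1)
  P = {7,8}:  v_{7} + v_{8} = v_{2} + v_{4} ; sig = (2; 1,1)
  P = {7,9}:  v_{7} + v_{9} = v_{4} + v_{8} ; sig = (2; 1,1)
  P = {0,8}:  v_{0} + v_{8} = v_{1} + v_{3} + v_{4} + 2·v_{6} ; sig = (2; 1,1,1,2)
  P = {5,8}:  v_{5} + v_{8} = v_{1} + v_{2} + 2·v_{3} + v_{6} ; sig = (2; 1,1,1,2)
  P = {5,9}:  v_{5} + v_{9} = v_{1} + 2·v_{3} + v_{6} + v_{8} ; sig = (2; 1,1,1,2)
  P = {2,9}:  v_{2} + v_{9} = 2·v_{8} ; sig = (2; 2)
  P = {0,9}:  v_{0} + v_{9} = 2·v_{1} + 2·v_{3} + 2·v_{4} + 3·v_{6} ; sig = (2; 2,2,2,3)
  P = {1,3,6,7}:  v_{1} + v_{3} + v_{6} + v_{7} = 0 ; sig = (4; —)
  P = {1,2,3,4,6}:  v_{1} + v_{2} + v_{3} + v_{4} + v_{6} = v_{8} ; sig = (5; 1)
  P = {1,3,4,6,8}:  v_{1} + v_{3} + v_{4} + v_{6} + v_{8} = v_{9} ; sig = (5; 1)

so the primitive-relation signature multiset is
    |P|=2: 9 collections, coeffs (1), (1), (1,1), (1,1), (1,1,1,2), (1,1,1,2), (1,1,1,2), (2), (2,2,2,3)
    |P|=4: 1 collection, coeffs ()
    |P|=5: 2 collections, coeffs (1), (1)


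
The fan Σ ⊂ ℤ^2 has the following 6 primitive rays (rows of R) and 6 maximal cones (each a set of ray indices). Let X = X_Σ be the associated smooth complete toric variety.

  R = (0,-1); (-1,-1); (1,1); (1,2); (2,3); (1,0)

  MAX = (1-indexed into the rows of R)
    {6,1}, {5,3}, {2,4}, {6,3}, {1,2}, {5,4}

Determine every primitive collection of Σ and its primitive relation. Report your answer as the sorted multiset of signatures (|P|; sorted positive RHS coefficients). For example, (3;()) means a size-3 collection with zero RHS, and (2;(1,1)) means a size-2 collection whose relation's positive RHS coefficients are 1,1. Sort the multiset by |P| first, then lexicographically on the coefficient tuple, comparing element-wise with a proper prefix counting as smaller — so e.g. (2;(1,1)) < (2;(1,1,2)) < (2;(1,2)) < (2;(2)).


|primitive collections| = 9. Relations:

  {2,3}:  v_{2} + v_{3} = 0 ; sig = (2;())
  {1,3}:  v_{1} + v_{3} = v_{6} ; sig = (2;(1))
  {1,4}:  v_{1} + v_{4} = v_{3} ; sig = (2;(1))
  {2,5}:  v_{2} + v_{5} = v_{4} ; sig = (2;(1))
  {2,6}:  v_{2} + v_{6} = v_{1} ; sig = (2;(1))
  {3,4}:  v_{3} + v_{4} = v_{5} ; sig = (2;(1))
  {1,5}:  v_{1} + v_{5} = 2·v_{3} ; sig = (2;(2))
  {4,6}:  v_{4} + v_{6} = 2·v_{3} ; sig = (2;(2))
  {5,6}:  v_{5} + v_{6} = 3·v_{3} ; sig = (2;(3))

Signatures (|P|; sorted positive RHS coefficients), sorted:
    |P|=2: 9 collections, coeffs (), (1), (1), (1), (1), (1), (2), (2), (3)


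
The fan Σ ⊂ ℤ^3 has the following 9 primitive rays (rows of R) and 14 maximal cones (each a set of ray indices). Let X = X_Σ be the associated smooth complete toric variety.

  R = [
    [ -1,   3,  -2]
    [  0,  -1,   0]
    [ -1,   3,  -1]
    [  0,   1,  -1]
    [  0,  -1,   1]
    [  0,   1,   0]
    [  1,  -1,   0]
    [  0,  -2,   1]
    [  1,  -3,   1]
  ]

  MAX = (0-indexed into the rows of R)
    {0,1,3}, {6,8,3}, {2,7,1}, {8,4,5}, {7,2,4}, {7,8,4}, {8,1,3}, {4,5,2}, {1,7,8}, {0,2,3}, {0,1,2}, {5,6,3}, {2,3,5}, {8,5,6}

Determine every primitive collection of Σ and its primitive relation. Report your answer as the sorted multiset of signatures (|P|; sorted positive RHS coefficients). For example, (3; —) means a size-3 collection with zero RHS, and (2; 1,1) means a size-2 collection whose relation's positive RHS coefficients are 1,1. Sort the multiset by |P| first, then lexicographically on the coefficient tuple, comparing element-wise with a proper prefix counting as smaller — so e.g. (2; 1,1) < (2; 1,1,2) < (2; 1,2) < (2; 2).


Minimal non-faces — 17 found among 9 rays, 14 max cones:

  P={1,5}:  v_{1} + v_{5} = 0  so sig = (2; —)
  P={2,8}:  v_{2} + v_{8} = 0  so sig = (2; —)
  P={3,4}:  v_{3} + v_{4} = 0  so sig = (2; —)
  P={1,4}:  v_{1} + v_{4} = v_{7}  so sig = (2; 1)
  P={3,7}:  v_{3} + v_{7} = v_{1}  so sig = (2; 1)
  P={5,7}:  v_{5} + v_{7} = v_{4}  so sig = (2; 1)
  P={6,7}:  v_{6} + v_{7} = v_{8}  so sig = (2; 1)
  P={0,4}:  v_{0} + v_{4} = v_{1} + v_{2}  so sig = (2; 1,1)
  P={0,5}:  v_{0} + v_{5} = v_{2} + v_{3}  so sig = (2; 1,1)
  P={0,8}:  v_{0} + v_{8} = v_{1} + v_{3}  so sig = (2; 1,1)
  P={1,6}:  v_{1} + v_{6} = v_{3} + v_{8}  so sig = (2; 1,1)
  P={2,6}:  v_{2} + v_{6} = v_{3} + v_{5}  so sig = (2; 1,1)
  P={4,6}:  v_{4} + v_{6} = v_{5} + v_{8}  so sig = (2; 1,1)
  P={0,7}:  v_{0} + v_{7} = 2·v_{1} + v_{2}  so sig = (2; 1,2)
  P={0,6}:  v_{0} + v_{6} = 2·v_{3}  so sig = (2; 2)
  P={1,2,3}:  v_{1} + v_{2} + v_{3} = v_{0}  so sig = (3; 1)
  P={3,5,8}:  v_{3} + v_{5} + v_{8} = v_{6}  so sig = (3; 1)

Signatures (|P|; sorted positive RHS coefficients), sorted:
[(2; —), (2; —), (2; —), (2; 1), (2; 1), (2; 1), (2; 1), (2; 1,1), (2; 1,1), (2; 1,1), (2; 1,1), (2; 1,1), (2; 1,1), (2; 1,2), (2; 2), (3; 1), (3; 1)]


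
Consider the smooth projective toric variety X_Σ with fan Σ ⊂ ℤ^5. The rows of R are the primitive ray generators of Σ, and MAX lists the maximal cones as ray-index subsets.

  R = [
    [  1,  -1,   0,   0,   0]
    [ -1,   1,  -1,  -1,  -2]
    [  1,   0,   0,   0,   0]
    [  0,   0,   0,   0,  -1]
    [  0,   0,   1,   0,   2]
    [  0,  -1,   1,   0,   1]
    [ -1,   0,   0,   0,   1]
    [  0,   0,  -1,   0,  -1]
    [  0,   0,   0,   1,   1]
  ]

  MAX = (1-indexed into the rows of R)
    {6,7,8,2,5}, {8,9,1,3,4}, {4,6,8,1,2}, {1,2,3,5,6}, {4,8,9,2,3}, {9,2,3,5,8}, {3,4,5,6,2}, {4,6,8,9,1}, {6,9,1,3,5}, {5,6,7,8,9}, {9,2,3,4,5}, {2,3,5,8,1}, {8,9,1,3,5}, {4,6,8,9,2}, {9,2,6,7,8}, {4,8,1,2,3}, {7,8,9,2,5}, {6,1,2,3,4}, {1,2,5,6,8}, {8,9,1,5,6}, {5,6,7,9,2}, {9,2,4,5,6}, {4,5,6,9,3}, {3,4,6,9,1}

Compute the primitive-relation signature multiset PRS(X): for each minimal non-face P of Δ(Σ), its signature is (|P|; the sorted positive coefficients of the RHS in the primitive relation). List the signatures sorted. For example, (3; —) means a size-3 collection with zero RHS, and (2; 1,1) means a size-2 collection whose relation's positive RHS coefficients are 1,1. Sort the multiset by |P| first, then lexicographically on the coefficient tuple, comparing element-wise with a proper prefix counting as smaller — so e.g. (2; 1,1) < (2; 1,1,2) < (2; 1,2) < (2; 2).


9 collections generate NE(X_Σ); each relation:

  P = {3,7}:  v_{3} + v_{7} = v_{5} + v_{8}  so sig = (2; 1,1)
  P = {4,7}:  v_{4} + v_{7} = v_{2} + v_{6} + v_{9}  so sig = (2; 1,1,1)
  P = {1,7}:  v_{1} + v_{7} = v_{5} + v_{6} + 2·v_{8}  so sig = (2; 1,1,2)
  P = {4,5,8}:  v_{4} + v_{5} + v_{8} = 0  so sig = (3; —)
  P = {1,2,9}:  v_{1} + v_{2} + v_{9} = v_{8}  so sig = (3; 1)
  P = {3,6,8}:  v_{3} + v_{6} + v_{8} = v_{1}  so sig = (3; 1)
  P = {1,4,5}:  v_{1} + v_{4} + v_{5} = v_{3} + v_{6}  so sig = (3; 1,1)
  P = {2,3,6,9}:  v_{2} + v_{3} + v_{6} + v_{9} = 0  so sig = (4; —)
  P = {2,5,6,8,9}:  v_{2} + v_{5} + v_{6} + v_{8} + v_{9} = v_{7}  so sig = (5; 1)

Hence PRS(X_Σ) =
{ (2; 1,1),  (2; 1,1,1),  (2; 1,1,2),  (3; —),  (3; 1) ×2,  (3; 1,1),  (4; —),  (5; 1) }


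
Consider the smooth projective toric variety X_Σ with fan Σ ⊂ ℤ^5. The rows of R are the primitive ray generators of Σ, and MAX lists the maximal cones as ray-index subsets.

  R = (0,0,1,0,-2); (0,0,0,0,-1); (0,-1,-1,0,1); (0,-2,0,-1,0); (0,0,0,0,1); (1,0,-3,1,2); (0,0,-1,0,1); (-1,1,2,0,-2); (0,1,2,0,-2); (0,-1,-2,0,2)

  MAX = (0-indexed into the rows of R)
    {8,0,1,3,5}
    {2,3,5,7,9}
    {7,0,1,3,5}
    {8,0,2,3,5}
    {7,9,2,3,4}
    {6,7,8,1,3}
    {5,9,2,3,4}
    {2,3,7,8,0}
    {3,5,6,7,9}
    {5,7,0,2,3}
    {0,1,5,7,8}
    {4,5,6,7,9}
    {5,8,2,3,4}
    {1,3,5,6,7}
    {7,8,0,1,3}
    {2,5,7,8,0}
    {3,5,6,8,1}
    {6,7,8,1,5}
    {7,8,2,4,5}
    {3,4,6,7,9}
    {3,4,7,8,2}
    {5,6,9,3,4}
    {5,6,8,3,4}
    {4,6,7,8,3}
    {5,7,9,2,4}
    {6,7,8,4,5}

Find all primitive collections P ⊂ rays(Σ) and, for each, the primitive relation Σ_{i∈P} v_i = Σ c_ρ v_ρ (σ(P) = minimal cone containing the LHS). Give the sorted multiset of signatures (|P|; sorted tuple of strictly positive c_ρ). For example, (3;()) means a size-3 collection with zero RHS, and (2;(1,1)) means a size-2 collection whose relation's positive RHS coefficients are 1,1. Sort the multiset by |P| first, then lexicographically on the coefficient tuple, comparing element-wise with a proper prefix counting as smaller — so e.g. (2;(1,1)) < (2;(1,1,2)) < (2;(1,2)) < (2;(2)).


Δ(Σ) — 10 vertices, 10 min non-faces:

  P={1,4}:  v_{1} + v_{4} = 0  so sig = (2;())
  P={8,9}:  v_{8} + v_{9} = 0  so sig = (2;())
  P={0,6}:  v_{0} + v_{6} = v_{1}  so sig = (2;(1))
  P={2,6}:  v_{2} + v_{6} = v_{9}  so sig = (2;(1))
  P={0,4}:  v_{0} + v_{4} = v_{2} + v_{8}  so sig = (2;(1,1))
  P={0,9}:  v_{0} + v_{9} = v_{3} + v_{5} + v_{7}  so sig = (2;(1,1,1))
  P={1,2}:  v_{1} + v_{2} = v_{3} + v_{5} + v_{7}  so sig = (2;(1,1,1))
  P={1,9}:  v_{1} + v_{9} = v_{3} + v_{5} + v_{6} + v_{7}  so sig = (2;(1,1,1,1))
  P={3,4,5,7}:  v_{3} + v_{4} + v_{5} + v_{7} = v_{2}  so sig = (4;(1))
  P={3,5,7,8}:  v_{3} + v_{5} + v_{7} + v_{8} = v_{0}  so sig = (4;(1))

Hence PRS(X_Σ) =
[(2;()), (2;()), (2;(1)), (2;(1)), (2;(1,1)), (2;(1,1,1)), (2;(1,1,1)), (2;(1,1,1,1)), (4;(1)), (4;(1))]


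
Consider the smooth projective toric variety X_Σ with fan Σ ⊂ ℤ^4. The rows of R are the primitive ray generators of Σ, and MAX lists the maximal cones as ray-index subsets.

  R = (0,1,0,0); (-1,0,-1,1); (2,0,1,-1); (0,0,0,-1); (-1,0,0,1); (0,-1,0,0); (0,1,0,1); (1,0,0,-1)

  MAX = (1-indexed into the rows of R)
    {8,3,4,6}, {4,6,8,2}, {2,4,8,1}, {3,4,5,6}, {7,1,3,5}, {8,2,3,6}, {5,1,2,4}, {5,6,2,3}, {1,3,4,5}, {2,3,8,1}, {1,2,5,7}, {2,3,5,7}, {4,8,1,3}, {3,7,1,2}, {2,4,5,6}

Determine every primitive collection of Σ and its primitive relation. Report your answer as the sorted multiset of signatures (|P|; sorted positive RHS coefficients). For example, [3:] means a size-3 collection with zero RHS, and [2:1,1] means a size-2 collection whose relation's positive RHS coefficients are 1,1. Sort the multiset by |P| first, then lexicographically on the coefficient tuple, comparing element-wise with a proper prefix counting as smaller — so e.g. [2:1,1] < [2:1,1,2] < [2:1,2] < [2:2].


7 minimal non-faces of Δ(Σ) (on 8 rays):

  P={1,6}:  v_{1} + v_{6} = 0 ; sig = [2:]
  P={5,8}:  v_{5} + v_{8} = 0 ; sig = [2:]
  P={4,7}:  v_{4} + v_{7} = v_{1} ; sig = [2:1]
  P={6,7}:  v_{6} + v_{7} = v_{2} + v_{3} + v_{5} ; sig = [2:1,1,1]
  P={7,8}:  v_{7} + v_{8} = v_{1} + v_{2} + v_{3} ; sig = [2:1,1,1]
  P={2,3,4}:  v_{2} + v_{3} + v_{4} = v_{8} ; sig = [3:1]
  P={1,2,3,5}:  v_{1} + v_{2} + v_{3} + v_{5} = v_{7} ; sig = [4:1]

Hence PRS(X_Σ) =
[[2:], [2:], [2:1], [2:1,1,1], [2:1,1,1], [3:1], [4:1]]


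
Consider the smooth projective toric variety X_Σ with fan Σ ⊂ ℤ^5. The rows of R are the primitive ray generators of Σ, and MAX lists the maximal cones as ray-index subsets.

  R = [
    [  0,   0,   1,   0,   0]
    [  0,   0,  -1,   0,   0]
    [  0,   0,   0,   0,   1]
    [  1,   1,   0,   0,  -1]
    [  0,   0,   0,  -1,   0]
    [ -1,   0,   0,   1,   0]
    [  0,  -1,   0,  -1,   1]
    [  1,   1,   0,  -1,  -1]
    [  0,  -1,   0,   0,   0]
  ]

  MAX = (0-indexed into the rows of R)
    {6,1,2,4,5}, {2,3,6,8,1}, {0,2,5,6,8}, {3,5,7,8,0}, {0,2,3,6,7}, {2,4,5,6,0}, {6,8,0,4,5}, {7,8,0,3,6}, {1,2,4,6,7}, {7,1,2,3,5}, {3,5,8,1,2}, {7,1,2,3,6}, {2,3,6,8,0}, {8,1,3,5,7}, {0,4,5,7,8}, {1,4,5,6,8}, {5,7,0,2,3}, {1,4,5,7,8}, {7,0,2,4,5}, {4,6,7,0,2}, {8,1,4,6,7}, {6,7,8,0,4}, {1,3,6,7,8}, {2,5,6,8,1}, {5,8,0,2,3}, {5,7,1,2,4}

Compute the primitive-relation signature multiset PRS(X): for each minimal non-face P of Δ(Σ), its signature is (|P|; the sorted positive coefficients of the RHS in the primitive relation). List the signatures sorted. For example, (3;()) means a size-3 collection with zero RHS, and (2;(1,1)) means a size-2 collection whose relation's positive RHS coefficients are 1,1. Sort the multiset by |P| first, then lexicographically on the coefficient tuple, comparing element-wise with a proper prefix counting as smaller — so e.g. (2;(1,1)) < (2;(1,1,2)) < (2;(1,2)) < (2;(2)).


6 collections generate NE(X_Σ); each relation:

  {0,1}:  v_{0} + v_{1} = 0  ⟹  sig = (2;())
  {3,4}:  v_{3} + v_{4} = v_{7}  ⟹  sig = (2;(1))
  {3,5,6}:  v_{3} + v_{5} + v_{6} = 0  ⟹  sig = (3;())
  {2,4,8}:  v_{2} + v_{4} + v_{8} = v_{6}  ⟹  sig = (3;(1))
  {5,6,7}:  v_{5} + v_{6} + v_{7} = v_{4}  ⟹  sig = (3;(1))
  {2,7,8}:  v_{2} + v_{7} + v_{8} = v_{3} + v_{6}  ⟹  sig = (3;(1,1))

Hence PRS(X_Σ) =
    (2;())
    (2;(1))
    (3;())
    (3;(1))
    (3;(1))
    (3;(1,1))


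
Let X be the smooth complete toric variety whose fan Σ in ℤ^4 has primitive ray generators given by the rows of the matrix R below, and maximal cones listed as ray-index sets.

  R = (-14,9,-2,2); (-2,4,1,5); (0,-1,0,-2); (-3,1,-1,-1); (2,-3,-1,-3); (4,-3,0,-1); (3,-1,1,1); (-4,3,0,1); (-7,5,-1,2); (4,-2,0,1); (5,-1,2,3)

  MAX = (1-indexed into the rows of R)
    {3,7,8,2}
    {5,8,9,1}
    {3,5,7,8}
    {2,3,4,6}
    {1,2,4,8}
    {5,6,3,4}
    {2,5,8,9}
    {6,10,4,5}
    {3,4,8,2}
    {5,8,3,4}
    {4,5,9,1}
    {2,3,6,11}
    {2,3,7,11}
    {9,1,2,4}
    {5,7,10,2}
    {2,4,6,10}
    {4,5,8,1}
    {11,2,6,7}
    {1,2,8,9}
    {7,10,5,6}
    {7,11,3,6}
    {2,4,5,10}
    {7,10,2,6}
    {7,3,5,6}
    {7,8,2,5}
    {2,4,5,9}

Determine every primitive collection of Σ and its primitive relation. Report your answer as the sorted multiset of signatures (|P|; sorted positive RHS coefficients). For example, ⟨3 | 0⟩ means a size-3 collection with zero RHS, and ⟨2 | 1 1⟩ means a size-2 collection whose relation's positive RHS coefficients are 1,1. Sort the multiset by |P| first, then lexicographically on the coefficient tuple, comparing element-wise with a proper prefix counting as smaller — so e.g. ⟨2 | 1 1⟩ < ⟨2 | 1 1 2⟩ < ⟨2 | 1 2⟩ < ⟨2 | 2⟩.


Minimal non-faces — 24 found among 11 rays, 26 max cones:

  P={4,7}:  v_{4} + v_{7} = 0 ; sig = ⟨2 | 0⟩
  P={6,8}:  v_{6} + v_{8} = 0 ; sig = ⟨2 | 0⟩
  P={3,10}:  v_{3} + v_{10} = v_{6} ; sig = ⟨2 | 1⟩
  P={9,11}:  v_{9} + v_{11} = v_{2} ; sig = ⟨2 | 1⟩
  P={1,6}:  v_{1} + v_{6} = v_{4} + v_{9} ; sig = ⟨2 | 1 1⟩
  P={1,7}:  v_{1} + v_{7} = v_{8} + v_{9} ; sig = ⟨2 | 1 1⟩
  P={3,9}:  v_{3} + v_{9} = v_{4} + v_{8} ; sig = ⟨2 | 1 1⟩
  P={5,11}:  v_{5} + v_{11} = v_{6} + v_{7} ; sig = ⟨2 | 1 1⟩
  P={8,10}:  v_{8} + v_{10} = v_{2} + v_{5} ; sig = ⟨2 | 1 1⟩
  P={1,11}:  v_{1} + v_{11} = v_{2} + v_{4} + v_{8} ; sig = ⟨2 | 1 1 1⟩
  P={4,11}:  v_{4} + v_{11} = v_{2} + v_{3} + v_{6} ; sig = ⟨2 | 1 1 1⟩
  P={6,9}:  v_{6} + v_{9} = v_{2} + v_{4} + v_{5} ; sig = ⟨2 | 1 1 1⟩
  P={7,9}:  v_{7} + v_{9} = v_{2} + v_{5} + v_{8} ; sig = ⟨2 | 1 1 1⟩
  P={8,11}:  v_{8} + v_{11} = v_{2} + v_{3} + v_{7} ; sig = ⟨2 | 1 1 1⟩
  P={1,10}:  v_{1} + v_{10} = v_{2} + v_{4} + v_{5} + v_{9} ; sig = ⟨2 | 1 1 1 1⟩
  P={10,11}:  v_{10} + v_{11} = v_{2} + 2·v_{6} + v_{7} ; sig = ⟨2 | 1 1 2⟩
  P={9,10}:  v_{9} + v_{10} = 2·v_{2} + v_{4} + 2·v_{5} ; sig = ⟨2 | 1 2 2⟩
  P={1,3}:  v_{1} + v_{3} = 2·v_{4} + 2·v_{8} ; sig = ⟨2 | 2 2⟩
  P={2,3,5}:  v_{2} + v_{3} + v_{5} = 0 ; sig = ⟨3 | 0⟩
  P={2,5,6}:  v_{2} + v_{5} + v_{6} = v_{10} ; sig = ⟨3 | 1⟩
  P={4,8,9}:  v_{4} + v_{8} + v_{9} = v_{1} ; sig = ⟨3 | 1⟩
  P={1,2,5}:  v_{1} + v_{2} + v_{5} = 2·v_{9} ; sig = ⟨3 | 2⟩
  P={2,3,6,7}:  v_{2} + v_{3} + v_{6} + v_{7} = v_{11} ; sig = ⟨4 | 1⟩
  P={2,4,5,8}:  v_{2} + v_{4} + v_{5} + v_{8} = v_{9} ; sig = ⟨4 | 1⟩

Sorted signature multiset PRS(X):
    |P|=2: 18 collections, coeffs (), (), (1), (1), (1,1), (1,1), (1,1), (1,1), (1,1), (1,1,1), (1,1,1), (1,1,1), (1,1,1), (1,1,1), (1,1,1,1), (1,1,2), (1,2,2), (2,2)
    |P|=3: 4 collections, coeffs (), (1), (1), (2)
    |P|=4: 2 collections, coeffs (1), (1)


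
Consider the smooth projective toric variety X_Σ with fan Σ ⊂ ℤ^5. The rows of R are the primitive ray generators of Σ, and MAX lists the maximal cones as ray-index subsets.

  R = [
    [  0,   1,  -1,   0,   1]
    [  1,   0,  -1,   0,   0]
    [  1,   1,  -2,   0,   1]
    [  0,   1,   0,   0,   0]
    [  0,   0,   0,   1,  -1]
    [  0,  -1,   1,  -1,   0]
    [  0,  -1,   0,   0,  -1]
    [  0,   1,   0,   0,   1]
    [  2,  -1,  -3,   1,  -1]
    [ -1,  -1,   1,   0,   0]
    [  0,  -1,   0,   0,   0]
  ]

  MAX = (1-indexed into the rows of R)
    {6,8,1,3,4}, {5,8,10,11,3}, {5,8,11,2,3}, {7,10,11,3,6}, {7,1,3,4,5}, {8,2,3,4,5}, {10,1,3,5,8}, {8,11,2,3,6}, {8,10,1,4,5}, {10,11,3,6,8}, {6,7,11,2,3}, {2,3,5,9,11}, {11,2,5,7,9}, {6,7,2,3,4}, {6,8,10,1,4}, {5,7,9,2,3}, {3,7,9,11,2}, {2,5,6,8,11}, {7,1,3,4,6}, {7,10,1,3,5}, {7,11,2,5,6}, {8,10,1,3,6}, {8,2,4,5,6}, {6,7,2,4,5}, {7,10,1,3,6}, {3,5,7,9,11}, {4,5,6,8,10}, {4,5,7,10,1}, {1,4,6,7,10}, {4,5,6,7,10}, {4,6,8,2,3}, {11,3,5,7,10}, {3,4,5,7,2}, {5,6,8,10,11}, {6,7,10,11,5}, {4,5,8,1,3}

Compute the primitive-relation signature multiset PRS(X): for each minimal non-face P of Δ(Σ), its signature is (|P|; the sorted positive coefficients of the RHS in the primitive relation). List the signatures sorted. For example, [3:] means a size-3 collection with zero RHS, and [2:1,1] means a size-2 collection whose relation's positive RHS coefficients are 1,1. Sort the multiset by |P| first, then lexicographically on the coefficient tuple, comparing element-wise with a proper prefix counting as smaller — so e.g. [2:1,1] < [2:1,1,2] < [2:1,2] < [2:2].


Primitive collections (14):

  • {4,11}:  v_{4} + v_{11} = 0  →  sig = [2:]
  • {7,8}:  v_{7} + v_{8} = 0  →  sig = [2:]
  • {1,2}:  v_{1} + v_{2} = v_{3}  →  sig = [2:1]
  • {2,10}:  v_{2} + v_{10} = v_{11}  →  sig = [2:1]
  • {1,11}:  v_{1} + v_{11} = v_{3} + v_{10}  →  sig = [2:1,1]
  • {4,9}:  v_{4} + v_{9} = v_{2} + v_{3} + v_{5} + v_{7}  →  sig = [2:1,1,1,1]
  • {8,9}:  v_{8} + v_{9} = v_{2} + v_{3} + v_{5} + v_{11}  →  sig = [2:1,1,1,1]
  • {1,9}:  v_{1} + v_{9} = 2·v_{3} + v_{5} + v_{7} + v_{11}  →  sig = [2:1,1,1,2]
  • {9,10}:  v_{9} + v_{10} = v_{3} + v_{5} + v_{7} + 2·v_{11}  →  sig = [2:1,1,1,2]
  • {6,9}:  v_{6} + v_{9} = 2·v_{2} + v_{7} + v_{11}  →  sig = [2:1,1,2]
  • {1,5,6}:  v_{1} + v_{5} + v_{6} = 0  →  sig = [3:]
  • {3,4,10}:  v_{3} + v_{4} + v_{10} = v_{1}  →  sig = [3:1]
  • {3,5,6}:  v_{3} + v_{5} + v_{6} = v_{2}  →  sig = [3:1]
  • {2,3,5,7,11}:  v_{2} + v_{3} + v_{5} + v_{7} + v_{11} = v_{9}  →  sig = [5:1]

Hence PRS(X_Σ) =
[[2:], [2:], [2:1], [2:1], [2:1,1], [2:1,1,1,1], [2:1,1,1,1], [2:1,1,1,2], [2:1,1,1,2], [2:1,1,2], [3:], [3:1], [3:1], [5:1]]


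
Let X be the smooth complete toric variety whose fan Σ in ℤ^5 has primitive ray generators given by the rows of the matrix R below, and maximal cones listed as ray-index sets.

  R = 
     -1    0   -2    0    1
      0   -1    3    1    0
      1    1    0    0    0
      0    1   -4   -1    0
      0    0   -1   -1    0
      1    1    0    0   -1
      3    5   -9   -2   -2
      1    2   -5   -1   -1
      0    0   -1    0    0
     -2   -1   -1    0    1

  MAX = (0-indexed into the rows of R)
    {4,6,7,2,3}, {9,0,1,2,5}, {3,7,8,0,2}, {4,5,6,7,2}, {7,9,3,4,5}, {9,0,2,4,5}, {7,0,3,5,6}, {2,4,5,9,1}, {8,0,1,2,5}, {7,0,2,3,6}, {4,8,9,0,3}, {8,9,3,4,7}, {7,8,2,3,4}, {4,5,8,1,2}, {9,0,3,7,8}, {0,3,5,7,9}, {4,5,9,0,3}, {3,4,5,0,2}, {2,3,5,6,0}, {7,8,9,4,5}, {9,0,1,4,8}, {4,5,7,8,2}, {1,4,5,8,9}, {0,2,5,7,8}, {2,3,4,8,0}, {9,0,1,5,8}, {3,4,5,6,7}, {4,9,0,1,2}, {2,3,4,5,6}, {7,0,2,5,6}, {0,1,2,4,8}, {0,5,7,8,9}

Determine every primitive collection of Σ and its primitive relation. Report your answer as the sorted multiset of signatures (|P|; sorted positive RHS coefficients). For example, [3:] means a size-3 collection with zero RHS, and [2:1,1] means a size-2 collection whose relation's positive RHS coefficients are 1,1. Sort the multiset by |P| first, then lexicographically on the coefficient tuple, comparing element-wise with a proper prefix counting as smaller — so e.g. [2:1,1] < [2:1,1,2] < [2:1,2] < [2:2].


The 14 primitive collections of Σ (r=10, n=5):

  P = {1,3}:  v_{1} + v_{3} = v_{8}  →  sig = [2:1]
  P = {1,6}:  v_{1} + v_{6} = v_{2} + v_{5} + v_{7} + v_{8}  →  sig = [2:1,1,1,1]
  P = {1,7}:  v_{1} + v_{7} = v_{5} + 2·v_{8}  →  sig = [2:1,2]
  P = {6,8}:  v_{6} + v_{8} = v_{2} + 2·v_{7}  →  sig = [2:1,2]
  P = {6,9}:  v_{6} + v_{9} = v_{0} + 2·v_{3} + 2·v_{5}  →  sig = [2:1,2,2]
  P = {2,8,9}:  v_{2} + v_{8} + v_{9} = v_{0}  →  sig = [3:1]
  P = {3,5,8}:  v_{3} + v_{5} + v_{8} = v_{7}  →  sig = [3:1]
  P = {2,7,9}:  v_{2} + v_{7} + v_{9} = v_{0} + v_{3} + v_{5}  →  sig = [3:1,1,1]
  P = {2,3,9}:  v_{2} + v_{3} + v_{9} = 2·v_{0} + v_{4} + v_{5}  →  sig = [3:1,1,2]
  P = {0,4,6}:  v_{0} + v_{4} + v_{6} = v_{2} + 3·v_{3} + v_{5}  →  sig = [3:1,1,3]
  P = {0,4,7}:  v_{0} + v_{4} + v_{7} = 2·v_{3}  →  sig = [3:2]
  P = {0,1,4,5}:  v_{0} + v_{1} + v_{4} + v_{5} = 0  →  sig = [4:]
  P = {0,4,5,8}:  v_{0} + v_{4} + v_{5} + v_{8} = v_{3}  →  sig = [4:1]
  P = {2,3,5,7}:  v_{2} + v_{3} + v_{5} + v_{7} = v_{6}  →  sig = [4:1]

Signatures (|P|; sorted positive RHS coefficients), sorted:
[[2:1], [2:1,1,1,1], [2:1,2], [2:1,2], [2:1,2,2], [3:1], [3:1], [3:1,1,1], [3:1,1,2], [3:1,1,3], [3:2], [4:], [4:1], [4:1]]


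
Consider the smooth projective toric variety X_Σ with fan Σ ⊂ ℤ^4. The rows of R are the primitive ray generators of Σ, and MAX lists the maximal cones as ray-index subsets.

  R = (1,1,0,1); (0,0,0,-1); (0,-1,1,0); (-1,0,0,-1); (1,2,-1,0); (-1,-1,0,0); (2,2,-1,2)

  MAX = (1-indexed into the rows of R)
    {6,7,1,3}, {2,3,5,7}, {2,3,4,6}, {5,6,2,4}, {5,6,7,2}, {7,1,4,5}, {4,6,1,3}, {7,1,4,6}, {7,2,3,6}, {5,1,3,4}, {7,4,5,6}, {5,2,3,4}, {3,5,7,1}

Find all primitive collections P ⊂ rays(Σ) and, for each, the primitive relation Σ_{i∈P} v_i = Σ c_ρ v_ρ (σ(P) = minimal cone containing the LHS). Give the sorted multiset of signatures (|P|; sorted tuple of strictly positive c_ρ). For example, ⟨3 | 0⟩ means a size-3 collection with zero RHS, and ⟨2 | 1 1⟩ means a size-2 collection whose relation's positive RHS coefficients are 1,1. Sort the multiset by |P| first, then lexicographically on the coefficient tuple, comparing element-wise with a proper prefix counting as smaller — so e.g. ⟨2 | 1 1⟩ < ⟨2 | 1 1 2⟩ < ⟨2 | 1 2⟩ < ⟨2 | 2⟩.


Σ has 5 primitive collections:

  {1,2}:  v_{1} + v_{2} = v_{3} + v_{5} — sig = ⟨2 | 1 1⟩
  {3,5,6}:  v_{3} + v_{5} + v_{6} = 0 — sig = ⟨3 | 0⟩
  {2,4,7}:  v_{2} + v_{4} + v_{7} = v_{5} — sig = ⟨3 | 1⟩
  {3,4,7}:  v_{3} + v_{4} + v_{7} = v_{1} — sig = ⟨3 | 1⟩
  {1,5,6}:  v_{1} + v_{5} + v_{6} = v_{4} + v_{7} — sig = ⟨3 | 1 1⟩

Sorted signature multiset PRS(X):
    ⟨2 | 1 1⟩
    ⟨3 | 0⟩
    ⟨3 | 1⟩
    ⟨3 | 1⟩
    ⟨3 | 1 1⟩


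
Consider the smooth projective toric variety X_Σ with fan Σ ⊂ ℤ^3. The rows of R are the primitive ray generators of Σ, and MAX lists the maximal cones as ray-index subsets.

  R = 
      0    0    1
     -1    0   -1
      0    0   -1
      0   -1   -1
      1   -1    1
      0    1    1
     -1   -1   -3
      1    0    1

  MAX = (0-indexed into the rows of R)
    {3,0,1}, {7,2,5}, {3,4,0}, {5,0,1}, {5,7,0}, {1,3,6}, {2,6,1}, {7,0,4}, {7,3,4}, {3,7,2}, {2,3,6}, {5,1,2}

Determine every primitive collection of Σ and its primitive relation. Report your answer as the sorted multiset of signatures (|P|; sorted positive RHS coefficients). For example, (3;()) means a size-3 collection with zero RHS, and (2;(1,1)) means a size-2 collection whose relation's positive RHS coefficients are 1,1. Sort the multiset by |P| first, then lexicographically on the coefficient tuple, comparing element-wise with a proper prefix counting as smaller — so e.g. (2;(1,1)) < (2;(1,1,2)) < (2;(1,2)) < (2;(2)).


The 12 primitive collections of Σ (r=8, n=3):

  P={0,2}:  v_{0} + v_{2} = 0  →  sig = (2;())
  P={1,7}:  v_{1} + v_{7} = 0  →  sig = (2;())
  P={3,5}:  v_{3} + v_{5} = 0  →  sig = (2;())
  P={0,6}:  v_{0} + v_{6} = v_{1} + v_{3}  →  sig = (2;(1,1))
  P={1,4}:  v_{1} + v_{4} = v_{0} + v_{3}  →  sig = (2;(1,1))
  P={2,4}:  v_{2} + v_{4} = v_{3} + v_{7}  →  sig = (2;(1,1))
  P={4,5}:  v_{4} + v_{5} = v_{0} + v_{7}  →  sig = (2;(1,1))
  P={5,6}:  v_{5} + v_{6} = v_{1} + v_{2}  →  sig = (2;(1,1))
  P={6,7}:  v_{6} + v_{7} = v_{2} + v_{3}  →  sig = (2;(1,1))
  P={4,6}:  v_{4} + v_{6} = 2·v_{3}  →  sig = (2;(2))
  P={0,3,7}:  v_{0} + v_{3} + v_{7} = v_{4}  →  sig = (3;(1))
  P={1,2,3}:  v_{1} + v_{2} + v_{3} = v_{6}  →  sig = (3;(1))

Hence PRS(X_Σ) =
    (2;())
    (2;())
    (2;())
    (2;(1,1))
    (2;(1,1))
    (2;(1,1))
    (2;(1,1))
    (2;(1,1))
    (2;(1,1))
    (2;(2))
    (3;(1))
    (3;(1))


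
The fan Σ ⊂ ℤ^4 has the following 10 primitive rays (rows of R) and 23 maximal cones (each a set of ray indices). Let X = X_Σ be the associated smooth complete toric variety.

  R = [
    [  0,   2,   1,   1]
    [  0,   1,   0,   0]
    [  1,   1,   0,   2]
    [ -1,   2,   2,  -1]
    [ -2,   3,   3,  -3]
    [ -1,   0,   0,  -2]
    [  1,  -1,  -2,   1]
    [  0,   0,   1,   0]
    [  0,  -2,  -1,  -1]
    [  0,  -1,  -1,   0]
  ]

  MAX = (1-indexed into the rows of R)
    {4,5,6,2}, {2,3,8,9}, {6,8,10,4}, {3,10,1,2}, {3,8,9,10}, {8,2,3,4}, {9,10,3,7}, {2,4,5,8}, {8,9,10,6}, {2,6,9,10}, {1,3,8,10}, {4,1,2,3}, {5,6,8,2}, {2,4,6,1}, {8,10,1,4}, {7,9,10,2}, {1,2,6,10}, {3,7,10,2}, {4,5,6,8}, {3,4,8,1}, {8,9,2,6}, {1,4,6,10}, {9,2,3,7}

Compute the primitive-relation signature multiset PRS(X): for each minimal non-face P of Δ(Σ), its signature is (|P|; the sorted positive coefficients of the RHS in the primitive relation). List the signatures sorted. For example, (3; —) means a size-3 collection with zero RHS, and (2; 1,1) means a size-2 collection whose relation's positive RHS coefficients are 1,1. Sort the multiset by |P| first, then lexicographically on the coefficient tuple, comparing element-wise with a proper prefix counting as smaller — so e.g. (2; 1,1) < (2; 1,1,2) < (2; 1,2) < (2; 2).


Minimal non-faces — 19 found among 10 rays, 23 max cones:

  P = {1,9}:  v_{1} + v_{9} = 0 — sig = (2; —)
  P = {3,6}:  v_{3} + v_{6} = v_{2} — sig = (2; 1)
  P = {4,7}:  v_{4} + v_{7} = v_{2} — sig = (2; 1)
  P = {4,9}:  v_{4} + v_{9} = v_{6} + v_{8} — sig = (2; 1,1)
  P = {5,10}:  v_{5} + v_{10} = v_{4} + v_{6} — sig = (2; 1,1)
  P = {7,8}:  v_{7} + v_{8} = v_{3} + v_{9} — sig = (2; 1,1)
  P = {1,7}:  v_{1} + v_{7} = v_{2} + v_{3} + v_{10} — sig = (2; 1,1,1)
  P = {3,5}:  v_{3} + v_{5} = 2·v_{2} + v_{4} + v_{8} — sig = (2; 1,1,2)
  P = {5,7}:  v_{5} + v_{7} = 2·v_{2} + v_{6} + v_{8} — sig = (2; 1,1,2)
  P = {6,7}:  v_{6} + v_{7} = 2·v_{2} + v_{9} + v_{10} — sig = (2; 1,1,2)
  P = {1,5}:  v_{1} + v_{5} = v_{2} + 2·v_{4} — sig = (2; 1,2)
  P = {5,9}:  v_{5} + v_{9} = v_{2} + 2·v_{6} + 2·v_{8} — sig = (2; 1,2,2)
  P = {2,8,10}:  v_{2} + v_{8} + v_{10} = 0 — sig = (3; —)
  P = {1,6,8}:  v_{1} + v_{6} + v_{8} = v_{4} — sig = (3; 1)
  P = {3,4,10}:  v_{3} + v_{4} + v_{10} = v_{1} — sig = (3; 1)
  P = {1,2,8}:  v_{1} + v_{2} + v_{8} = v_{3} + v_{4} — sig = (3; 1,1)
  P = {2,4,10}:  v_{2} + v_{4} + v_{10} = v_{1} + v_{6} — sig = (3; 1,1)
  P = {2,3,9,10}:  v_{2} + v_{3} + v_{9} + v_{10} = v_{7} — sig = (4; 1)
  P = {2,4,6,8}:  v_{2} + v_{4} + v_{6} + v_{8} = v_{5} — sig = (4; 1)

Signatures (|P|; sorted positive RHS coefficients), sorted:
    |P|=2: 12 collections, coeffs (), (1), (1), (1,1), (1,1), (1,1), (1,1,1), (1,1,2), (1,1,2), (1,1,2), (1,2), (1,2,2)
    |P|=3: 5 collections, coeffs (), (1), (1), (1,1), (1,1)
    |P|=4: 2 collections, coeffs (1), (1)


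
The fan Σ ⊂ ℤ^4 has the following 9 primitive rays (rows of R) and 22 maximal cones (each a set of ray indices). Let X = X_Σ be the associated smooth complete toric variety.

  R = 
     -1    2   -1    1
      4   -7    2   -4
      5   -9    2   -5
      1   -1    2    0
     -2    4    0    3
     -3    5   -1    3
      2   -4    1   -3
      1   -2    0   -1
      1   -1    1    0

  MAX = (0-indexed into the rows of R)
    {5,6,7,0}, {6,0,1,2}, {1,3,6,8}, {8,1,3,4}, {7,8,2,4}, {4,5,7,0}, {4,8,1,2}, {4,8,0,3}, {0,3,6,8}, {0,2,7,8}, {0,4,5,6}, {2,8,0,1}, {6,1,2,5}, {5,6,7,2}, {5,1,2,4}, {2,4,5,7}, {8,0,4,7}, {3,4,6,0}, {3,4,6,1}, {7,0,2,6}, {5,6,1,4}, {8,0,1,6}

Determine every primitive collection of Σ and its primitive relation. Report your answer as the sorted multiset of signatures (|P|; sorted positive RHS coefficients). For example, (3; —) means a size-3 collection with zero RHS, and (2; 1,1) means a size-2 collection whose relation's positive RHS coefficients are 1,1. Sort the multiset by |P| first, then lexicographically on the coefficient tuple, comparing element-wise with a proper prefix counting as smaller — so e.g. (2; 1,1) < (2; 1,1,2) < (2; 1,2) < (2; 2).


Minimal non-faces — 15 found among 9 rays, 22 max cones:

  P = {1,7}:  v_{1} + v_{7} = v_{2}  ⇒ sig = (2; 1)
  P = {5,8}:  v_{5} + v_{8} = v_{4}  ⇒ sig = (2; 1)
  P = {3,7}:  v_{3} + v_{7} = v_{1} + v_{4}  ⇒ sig = (2; 1,1)
  P = {2,3}:  v_{2} + v_{3} = 2·v_{1} + v_{4}  ⇒ sig = (2; 1,2)
  P = {3,5}:  v_{3} + v_{5} = 2·v_{4} + v_{6}  ⇒ sig = (2; 1,2)
  P = {0,1,5}:  v_{0} + v_{1} + v_{5} = 0  ⇒ sig = (3; —)
  P = {0,1,4}:  v_{0} + v_{1} + v_{4} = v_{8}  ⇒ sig = (3; 1)
  P = {0,2,5}:  v_{0} + v_{2} + v_{5} = v_{7}  ⇒ sig = (3; 1)
  P = {4,6,8}:  v_{4} + v_{6} + v_{8} = v_{3}  ⇒ sig = (3; 1)
  P = {6,7,8}:  v_{6} + v_{7} + v_{8} = v_{1}  ⇒ sig = (3; 1)
  P = {0,2,4}:  v_{0} + v_{2} + v_{4} = v_{7} + v_{8}  ⇒ sig = (3; 1,1)
  P = {4,6,7}:  v_{4} + v_{6} + v_{7} = v_{1} + v_{5}  ⇒ sig = (3; 1,1)
  P = {0,1,3}:  v_{0} + v_{1} + v_{3} = v_{6} + 2·v_{8}  ⇒ sig = (3; 1,2)
  P = {2,4,6}:  v_{2} + v_{4} + v_{6} = 2·v_{1} + v_{5}  ⇒ sig = (3; 1,2)
  P = {2,6,8}:  v_{2} + v_{6} + v_{8} = 2·v_{1}  ⇒ sig = (3; 2)

Signatures (|P|; sorted positive RHS coefficients), sorted:
{ (2; 1) ×2,  (2; 1,1),  (2; 1,2) ×2,  (3; —),  (3; 1) ×4,  (3; 1,1) ×2,  (3; 1,2) ×2,  (3; 2) }


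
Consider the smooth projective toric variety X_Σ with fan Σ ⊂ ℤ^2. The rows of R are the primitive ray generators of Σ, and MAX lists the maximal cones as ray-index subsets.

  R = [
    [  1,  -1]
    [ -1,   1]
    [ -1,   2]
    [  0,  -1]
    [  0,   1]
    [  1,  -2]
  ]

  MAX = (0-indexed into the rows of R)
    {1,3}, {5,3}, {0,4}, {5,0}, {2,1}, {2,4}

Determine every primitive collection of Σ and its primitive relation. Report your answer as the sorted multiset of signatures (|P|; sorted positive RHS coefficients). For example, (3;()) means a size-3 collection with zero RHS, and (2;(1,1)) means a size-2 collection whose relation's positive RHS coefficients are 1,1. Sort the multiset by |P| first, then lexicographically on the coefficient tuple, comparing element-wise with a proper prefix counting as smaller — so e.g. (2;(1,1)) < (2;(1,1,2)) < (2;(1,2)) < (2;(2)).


Minimal non-faces — 9 found among 6 rays, 6 max cones:

  {0,1}:  v_{0} + v_{1} = 0  so sig = (2;())
  {2,5}:  v_{2} + v_{5} = 0  so sig = (2;())
  {3,4}:  v_{3} + v_{4} = 0  so sig = (2;())
  {0,2}:  v_{0} + v_{2} = v_{4}  so sig = (2;(1))
  {0,3}:  v_{0} + v_{3} = v_{5}  so sig = (2;(1))
  {1,4}:  v_{1} + v_{4} = v_{2}  so sig = (2;(1))
  {1,5}:  v_{1} + v_{5} = v_{3}  so sig = (2;(1))
  {2,3}:  v_{2} + v_{3} = v_{1}  so sig = (2;(1))
  {4,5}:  v_{4} + v_{5} = v_{0}  so sig = (2;(1))

Hence PRS(X_Σ) =
[(2;()), (2;()), (2;()), (2;(1)), (2;(1)), (2;(1)), (2;(1)), (2;(1)), (2;(1))]


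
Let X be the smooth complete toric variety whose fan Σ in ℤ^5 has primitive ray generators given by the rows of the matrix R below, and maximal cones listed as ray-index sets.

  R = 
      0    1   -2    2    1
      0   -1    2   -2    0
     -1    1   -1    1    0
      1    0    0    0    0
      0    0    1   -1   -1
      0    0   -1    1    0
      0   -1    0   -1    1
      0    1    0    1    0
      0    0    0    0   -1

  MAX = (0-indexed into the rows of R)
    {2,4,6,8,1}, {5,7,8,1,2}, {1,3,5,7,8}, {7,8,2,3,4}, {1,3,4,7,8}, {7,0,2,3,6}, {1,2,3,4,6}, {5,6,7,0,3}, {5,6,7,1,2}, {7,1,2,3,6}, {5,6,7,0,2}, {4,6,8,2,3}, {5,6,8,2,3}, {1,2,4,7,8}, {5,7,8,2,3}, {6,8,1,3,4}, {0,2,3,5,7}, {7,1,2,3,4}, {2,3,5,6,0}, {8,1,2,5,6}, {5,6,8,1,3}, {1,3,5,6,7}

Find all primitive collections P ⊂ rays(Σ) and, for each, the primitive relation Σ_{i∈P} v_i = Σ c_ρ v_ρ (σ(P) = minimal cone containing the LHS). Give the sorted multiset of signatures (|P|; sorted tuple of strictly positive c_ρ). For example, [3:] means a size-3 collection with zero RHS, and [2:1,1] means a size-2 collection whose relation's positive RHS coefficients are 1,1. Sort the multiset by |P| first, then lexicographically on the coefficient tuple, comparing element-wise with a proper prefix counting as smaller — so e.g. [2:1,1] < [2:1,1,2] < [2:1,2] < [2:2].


Σ has 9 primitive collections:

  • {4,5}:  v_{4} + v_{5} = v_{8}  ⟹  sig = [2:1]
  • {0,1}:  v_{0} + v_{1} = v_{6} + v_{7}  ⟹  sig = [2:1,1]
  • {0,4}:  v_{0} + v_{4} = v_{2} + v_{3}  ⟹  sig = [2:1,1]
  • {0,8}:  v_{0} + v_{8} = v_{2} + v_{3} + v_{5}  ⟹  sig = [2:1,1,1]
  • {6,7,8}:  v_{6} + v_{7} + v_{8} = 0  ⟹  sig = [3:]
  • {4,6,7}:  v_{4} + v_{6} + v_{7} = v_{1} + v_{2} + v_{3}  ⟹  sig = [3:1,1,1]
  • {1,2,3,5}:  v_{1} + v_{2} + v_{3} + v_{5} = 0  ⟹  sig = [4:]
  • {1,2,3,8}:  v_{1} + v_{2} + v_{3} + v_{8} = v_{4}  ⟹  sig = [4:1]
  • {2,3,5,6,7}:  v_{2} + v_{3} + v_{5} + v_{6} + v_{7} = v_{0}  ⟹  sig = [5:1]

Hence PRS(X_Σ) =
[[2:1], [2:1,1], [2:1,1], [2:1,1,1], [3:], [3:1,1,1], [4:], [4:1], [5:1]]
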